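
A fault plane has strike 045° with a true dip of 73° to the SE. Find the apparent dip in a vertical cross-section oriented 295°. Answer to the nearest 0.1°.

The section lies 70° from the strike.
tan α = tan 73° × sin 70° = 3.2709 × 0.9397 = 3.0736
α = arctan(3.0736) = 71.98°

72.0°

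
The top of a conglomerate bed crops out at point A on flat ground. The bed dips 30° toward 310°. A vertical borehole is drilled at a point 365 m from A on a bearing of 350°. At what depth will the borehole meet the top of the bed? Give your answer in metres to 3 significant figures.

161 m

The hole lies 40° from the dip direction, so the down-dip offset is 365 × cos 40° = 279.61 m.
Depth = down-dip offset × tan(dip) = 279.61 × tan 30° = 279.61 × 0.5774
Depth = 161.43 m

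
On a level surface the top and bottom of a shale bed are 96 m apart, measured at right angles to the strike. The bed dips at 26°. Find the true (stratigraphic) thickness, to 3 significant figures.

42.1 m

True thickness t = w · sin(dip) = 96 × sin 26°
t = 96 × 0.4384 = 42.084 m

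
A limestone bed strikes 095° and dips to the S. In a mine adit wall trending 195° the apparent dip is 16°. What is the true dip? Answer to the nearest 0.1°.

β = acute angle between strike 095° and section 195° = 80°.
tan(true dip) = tan 16° / sin 80° = 0.2912
true dip = arctan 0.2912 = 16.23°

16.2°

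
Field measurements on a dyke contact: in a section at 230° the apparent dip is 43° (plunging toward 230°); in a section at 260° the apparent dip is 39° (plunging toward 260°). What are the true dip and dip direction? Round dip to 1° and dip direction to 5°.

true dip 43°, dip direction 230°

The two traces are lines in the plane: v₁ = (sin 230°·cos 43°, cos 230°·cos 43°, −sin 43°), v₂ = (sin 260°·cos 39°, cos 260°·cos 39°, −sin 39°).
n = v₁ × v₂ = (-0.204, -0.169, 0.284) (taken with n_z > 0).
Dip δ = arctan(|n_h|/n_z) = arctan(0.265/0.284) = 43.0°.
Dip direction = azimuth of (n_x, n_y) = atan2(-0.204, -0.169) = 230°.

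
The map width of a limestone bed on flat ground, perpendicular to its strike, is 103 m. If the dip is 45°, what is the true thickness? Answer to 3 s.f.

72.8 m

True thickness t = w · sin(dip) = 103 × sin 45°
t = 103 × 0.7071 = 72.832 m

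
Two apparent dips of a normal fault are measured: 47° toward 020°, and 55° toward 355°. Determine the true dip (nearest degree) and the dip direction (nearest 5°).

Each apparent-dip line lies in the plane. As unit vectors (x east, y north, z up), v₁ plunges 47°→020° and v₂ plunges 55°→355°.
The plane normal is n = v₁ × v₂ ∝ (-0.107, 0.228, 0.165).
True dip = arccos(n_z / |n|) = arccos(0.5492) = 56.7°.
Dip direction = atan2(-0.107, 0.228) = 335° (azimuth of n's horizontal projection).

true dip 57°, dip direction 335°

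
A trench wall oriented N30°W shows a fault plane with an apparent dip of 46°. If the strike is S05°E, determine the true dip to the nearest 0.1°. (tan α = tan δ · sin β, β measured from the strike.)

67.8°

β = acute angle between strike S05°E and section N30°W = 25°.
tan δ = tan α / sin β = tan 46° / sin 25° = 1.0355 / 0.4226 = 2.4503
true dip = arctan 2.4503 = 67.80°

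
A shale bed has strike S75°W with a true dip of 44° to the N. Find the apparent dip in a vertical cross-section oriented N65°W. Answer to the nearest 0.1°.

The section lies 40° from the strike.
tan α = tan 44° × sin 40° = 0.9657 × 0.6428 = 0.6207
apparent dip = arctan 0.6207 = 31.83°

31.8°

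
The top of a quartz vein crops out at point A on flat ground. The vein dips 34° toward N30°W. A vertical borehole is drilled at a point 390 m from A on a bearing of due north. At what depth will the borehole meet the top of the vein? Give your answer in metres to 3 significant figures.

228 m

The hole lies 30° from the dip direction, so the down-dip offset is 390 × cos 30° = 337.75 m.
Depth = down-dip offset × tan(dip) = 337.75 × tan 34° = 337.75 × 0.6745
Depth = 227.82 m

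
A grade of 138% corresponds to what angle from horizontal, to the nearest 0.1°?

tan θ = 138/100 = 1.3800
θ = arctan(1.3800) = 54.07°

54.1°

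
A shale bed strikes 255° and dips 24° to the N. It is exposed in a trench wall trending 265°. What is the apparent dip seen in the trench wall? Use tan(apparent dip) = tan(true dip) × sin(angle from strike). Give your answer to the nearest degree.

The section lies 10° from the strike.
tan(apparent dip) = tan 24° · sin 10° = 0.0773
apparent dip = arctan 0.0773 = 4.42°

4°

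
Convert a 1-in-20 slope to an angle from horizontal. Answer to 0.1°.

tan θ = 1/20 = 0.0500
θ = arctan(0.0500) = 2.86°

2.9°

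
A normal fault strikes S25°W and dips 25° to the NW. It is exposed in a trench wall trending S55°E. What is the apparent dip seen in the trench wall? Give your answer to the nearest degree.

25°

Angle between strike (S25°W) and section (S55°E): β = 80°.
tan(apparent dip) = tan 25° · sin 80° = 0.4592
apparent dip = arctan 0.4592 = 24.67°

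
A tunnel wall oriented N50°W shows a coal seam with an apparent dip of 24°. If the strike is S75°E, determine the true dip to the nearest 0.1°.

The section is 25° from the strike.
tan δ = tan α / sin β = tan 24° / sin 25° = 0.4452 / 0.4226 = 1.0535
δ = arctan(1.0535) = 46.49°

46.5°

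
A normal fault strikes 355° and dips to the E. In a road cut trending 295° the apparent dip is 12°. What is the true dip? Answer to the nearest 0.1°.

β = acute angle between strike 355° and section 295° = 60°.
tan(true dip) = tan 12° / sin 60° = 0.2454
δ = arctan(0.2454) = 13.79°

13.8°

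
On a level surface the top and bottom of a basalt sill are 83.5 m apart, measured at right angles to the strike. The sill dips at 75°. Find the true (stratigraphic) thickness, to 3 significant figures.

80.7 m

True thickness t = w · sin(dip) = 83.5 × sin 75°
t = 83.5 × 0.9659 = 80.655 m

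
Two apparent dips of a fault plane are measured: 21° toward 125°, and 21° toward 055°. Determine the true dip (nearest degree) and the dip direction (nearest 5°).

Each apparent-dip line lies in the plane. As unit vectors (x east, y north, z up), v₁ plunges 21°→125° and v₂ plunges 21°→055°.
n = v₁ × v₂ = (0.384, -0.000, 0.819) (taken with n_z > 0).
tan δ = √(n_x²+n_y²)/n_z = 0.384/0.819, so δ = 25.1°.
Dip direction = azimuth of (n_x, n_y) = atan2(0.384, -0.000) = 90°.

true dip 25°, dip direction 090°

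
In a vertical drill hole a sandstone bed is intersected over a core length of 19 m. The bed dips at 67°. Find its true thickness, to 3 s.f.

True thickness t = h · cos(dip) = 19 × cos 67°
t = 19 × 0.3907 = 7.424 m

7.42 m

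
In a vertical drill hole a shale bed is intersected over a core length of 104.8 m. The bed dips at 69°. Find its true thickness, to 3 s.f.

37.6 m

True thickness t = h · cos(dip) = 104.8 × cos 69°
t = 104.8 × 0.3584 = 37.557 m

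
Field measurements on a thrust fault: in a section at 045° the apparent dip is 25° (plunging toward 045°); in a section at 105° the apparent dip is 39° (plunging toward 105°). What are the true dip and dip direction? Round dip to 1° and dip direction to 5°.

The two traces are lines in the plane: v₁ = (sin 45°·cos 25°, cos 45°·cos 25°, −sin 25°), v₂ = (sin 105°·cos 39°, cos 105°·cos 39°, −sin 39°).
n = v₁ × v₂ = (0.488, -0.086, 0.610) (taken with n_z > 0).
Dip δ = arctan(|n_h|/n_z) = arctan(0.496/0.610) = 39.1°.
The horizontal component of n points toward azimuth atan2(n_x, n_y) = 100°, the dip direction.

true dip 39°, dip direction 100°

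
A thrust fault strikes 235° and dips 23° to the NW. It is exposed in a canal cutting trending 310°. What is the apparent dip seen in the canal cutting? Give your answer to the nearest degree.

22°

The strike is 235° and the section trends 310°; the acute angle between them is β = 75°.
tan(apparent dip) = tan 23° · sin 75° = 0.4100
apparent dip = arctan 0.4100 = 22.29°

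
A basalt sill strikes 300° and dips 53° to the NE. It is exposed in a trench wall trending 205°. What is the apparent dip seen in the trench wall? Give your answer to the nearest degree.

53°

Angle between strike (300°) and section (205°): β = 85°.
tan α = tan 53° × sin 85° = 1.3270 × 0.9962 = 1.3220
apparent dip = arctan 1.3220 = 52.89°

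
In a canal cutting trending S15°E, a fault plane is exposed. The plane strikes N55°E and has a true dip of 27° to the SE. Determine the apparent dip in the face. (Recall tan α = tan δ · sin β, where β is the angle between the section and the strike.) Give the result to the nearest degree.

The section lies 70° from the strike.
tan(apparent dip) = tan 27° · sin 70° = 0.4788
apparent dip = arctan 0.4788 = 25.58°

26°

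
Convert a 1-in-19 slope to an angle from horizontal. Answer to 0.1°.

3.0°

tan θ = 1/19 = 0.0526
θ = arctan(0.0526) = 3.01°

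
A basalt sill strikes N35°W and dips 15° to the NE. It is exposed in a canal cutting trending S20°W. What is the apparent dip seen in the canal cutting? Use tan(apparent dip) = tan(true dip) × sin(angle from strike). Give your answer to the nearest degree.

The section lies 55° from the strike.
tan α = tan 15° × sin 55° = 0.2679 × 0.8192 = 0.2195
α = arctan(0.2195) = 12.38°

12°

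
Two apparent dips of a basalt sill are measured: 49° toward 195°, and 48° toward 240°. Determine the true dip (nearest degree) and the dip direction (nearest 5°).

true dip 51°, dip direction 215°

The two traces are lines in the plane: v₁ = (sin 195°·cos 49°, cos 195°·cos 49°, −sin 49°), v₂ = (sin 240°·cos 48°, cos 240°·cos 48°, −sin 48°).
The plane normal is n = v₁ × v₂ ∝ (-0.218, -0.311, 0.310).
True dip = arccos(n_z / |n|) = arccos(0.6325) = 50.8°.
The horizontal component of n points toward azimuth atan2(n_x, n_y) = 215°, the dip direction.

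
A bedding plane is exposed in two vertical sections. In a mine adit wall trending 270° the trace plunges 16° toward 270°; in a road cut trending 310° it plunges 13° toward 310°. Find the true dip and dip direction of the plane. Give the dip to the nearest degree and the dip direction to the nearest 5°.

Each apparent-dip line lies in the plane. As unit vectors (x east, y north, z up), v₁ plunges 16°→270° and v₂ plunges 13°→310°.
n = v₁ × v₂ = (-0.173, 0.010, 0.602) (taken with n_z > 0).
Dip δ = arctan(|n_h|/n_z) = arctan(0.173/0.602) = 16.0°.
Dip direction = azimuth of (n_x, n_y) = atan2(-0.173, 0.010) = 273°.

true dip 16°, dip direction 275°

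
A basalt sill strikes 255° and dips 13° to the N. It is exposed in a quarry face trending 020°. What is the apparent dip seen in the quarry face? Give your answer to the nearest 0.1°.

The section lies 55° from the strike.
tan(apparent dip) = tan 13° · sin 55° = 0.1891
apparent dip = arctan 0.1891 = 10.71°

10.7°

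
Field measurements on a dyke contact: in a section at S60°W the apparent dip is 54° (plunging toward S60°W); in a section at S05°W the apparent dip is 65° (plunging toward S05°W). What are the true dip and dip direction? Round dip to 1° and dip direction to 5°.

The two traces are lines in the plane: v₁ = (sin 240°·cos 54°, cos 240°·cos 54°, −sin 54°), v₂ = (sin 185°·cos 65°, cos 185°·cos 65°, −sin 65°).
Cross product v₁ × v₂ gives the pole to the plane: n ∝ (-0.074, -0.432, 0.203).
True dip = arccos(n_z / |n|) = arccos(0.4214) = 65.1°.
Dip direction = atan2(-0.074, -0.432) = 190° (azimuth of n's horizontal projection).

true dip 65°, dip direction 190°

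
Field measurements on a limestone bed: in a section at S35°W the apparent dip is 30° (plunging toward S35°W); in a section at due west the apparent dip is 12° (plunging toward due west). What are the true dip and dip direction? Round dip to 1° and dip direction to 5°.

Each apparent-dip line lies in the plane. As unit vectors (x east, y north, z up), v₁ plunges 30°→S35°W and v₂ plunges 12°→due west.
Cross product v₁ × v₂ gives the pole to the plane: n ∝ (-0.147, -0.386, 0.694).
True dip = arccos(n_z / |n|) = arccos(0.8593) = 30.8°.
Dip direction = atan2(-0.147, -0.386) = 201° (azimuth of n's horizontal projection).

true dip 31°, dip direction 200°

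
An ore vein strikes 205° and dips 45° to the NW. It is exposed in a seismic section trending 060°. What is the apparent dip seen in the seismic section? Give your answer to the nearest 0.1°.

29.8°

The section lies 35° from the strike.
tan(apparent dip) = tan 45° · sin 35° = 0.5736
apparent dip = arctan 0.5736 = 29.84°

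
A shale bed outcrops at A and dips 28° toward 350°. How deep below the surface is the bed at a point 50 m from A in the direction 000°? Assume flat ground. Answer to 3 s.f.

26.2 m

The hole lies 10° from the dip direction, so the down-dip offset is 50 × cos 10° = 49.24 m.
Depth = down-dip offset × tan(dip) = 49.24 × tan 28° = 49.24 × 0.5317
Depth = 26.18 m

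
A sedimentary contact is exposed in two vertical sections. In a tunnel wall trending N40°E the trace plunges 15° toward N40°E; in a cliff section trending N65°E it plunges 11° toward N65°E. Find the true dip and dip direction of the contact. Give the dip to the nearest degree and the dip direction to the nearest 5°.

Each apparent-dip line lies in the plane. As unit vectors (x east, y north, z up), v₁ plunges 15°→N40°E and v₂ plunges 11°→N65°E.
Cross product v₁ × v₂ gives the pole to the plane: n ∝ (0.034, 0.112, 0.401).
Dip δ = arctan(|n_h|/n_z) = arctan(0.117/0.401) = 16.2°.
Dip direction = azimuth of (n_x, n_y) = atan2(0.034, 0.112) = 17°.

true dip 16°, dip direction 015°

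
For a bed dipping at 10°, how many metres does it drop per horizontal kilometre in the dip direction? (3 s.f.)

drop per km = 1000 × tan 10° = 1000 × 0.1763

176 m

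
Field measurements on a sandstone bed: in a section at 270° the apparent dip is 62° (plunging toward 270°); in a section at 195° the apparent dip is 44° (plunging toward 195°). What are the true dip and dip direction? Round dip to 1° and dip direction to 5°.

Each apparent-dip line lies in the plane. As unit vectors (x east, y north, z up), v₁ plunges 62°→270° and v₂ plunges 44°→195°.
n = v₁ × v₂ = (-0.613, -0.162, 0.326) (taken with n_z > 0).
True dip = arccos(n_z / |n|) = arccos(0.4572) = 62.8°.
Dip direction = azimuth of (n_x, n_y) = atan2(-0.613, -0.162) = 255°.

true dip 63°, dip direction 255°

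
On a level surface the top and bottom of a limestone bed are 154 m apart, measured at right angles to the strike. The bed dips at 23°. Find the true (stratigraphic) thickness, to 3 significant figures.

True thickness t = w · sin(dip) = 154 × sin 23°
t = 154 × 0.3907 = 60.173 m

60.2 m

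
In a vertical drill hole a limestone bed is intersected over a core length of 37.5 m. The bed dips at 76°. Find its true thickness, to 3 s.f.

True thickness t = h · cos(dip) = 37.5 × cos 76°
t = 37.5 × 0.2419 = 9.072 m

9.07 m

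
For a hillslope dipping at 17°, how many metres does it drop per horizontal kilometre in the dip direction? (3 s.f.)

306 m

drop per km = 1000 × tan 17° = 1000 × 0.3057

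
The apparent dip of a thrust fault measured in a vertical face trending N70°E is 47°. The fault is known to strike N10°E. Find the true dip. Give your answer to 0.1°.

51.1°

The section is 60° from the strike.
tan δ = tan α / sin β = tan 47° / sin 60° = 1.0724 / 0.8660 = 1.2383
δ = arctan(1.2383) = 51.08°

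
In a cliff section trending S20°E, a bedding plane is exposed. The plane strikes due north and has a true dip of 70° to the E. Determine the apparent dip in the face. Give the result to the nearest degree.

43°

Angle between strike (due north) and section (S20°E): β = 20°.
tan α = tan 70° × sin 20° = 2.7475 × 0.3420 = 0.9397
α = arctan(0.9397) = 43.22°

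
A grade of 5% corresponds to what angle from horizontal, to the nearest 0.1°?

tan θ = 5/100 = 0.0500
θ = arctan(0.0500) = 2.86°

2.9°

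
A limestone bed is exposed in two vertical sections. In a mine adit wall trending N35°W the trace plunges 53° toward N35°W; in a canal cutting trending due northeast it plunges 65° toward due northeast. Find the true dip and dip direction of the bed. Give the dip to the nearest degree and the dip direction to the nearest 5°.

true dip 67°, dip direction 020°

Represent each trace as a vector plunging at its apparent dip toward its trend (east-north-up frame): v₁ = (-0.345, 0.493, -0.799), v₂ = (0.299, 0.299, -0.906).
n = v₁ × v₂ = (0.208, 0.552, 0.250) (taken with n_z > 0).
tan δ = √(n_x²+n_y²)/n_z = 0.589/0.250, so δ = 67.0°.
Dip direction = atan2(0.208, 0.552) = 21° (azimuth of n's horizontal projection).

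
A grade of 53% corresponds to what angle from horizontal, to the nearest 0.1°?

tan θ = 53/100 = 0.5300
θ = arctan(0.5300) = 27.92°

27.9°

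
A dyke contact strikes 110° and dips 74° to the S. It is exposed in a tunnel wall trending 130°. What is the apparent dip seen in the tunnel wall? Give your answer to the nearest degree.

The strike is 110° and the section trends 130°; the acute angle between them is β = 20°.
tan α = tan 74° × sin 20° = 3.4874 × 0.3420 = 1.1928
apparent dip = arctan 1.1928 = 50.02°

50°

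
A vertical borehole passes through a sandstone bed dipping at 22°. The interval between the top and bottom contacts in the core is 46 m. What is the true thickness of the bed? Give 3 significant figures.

True thickness t = h · cos(dip) = 46 × cos 22°
t = 46 × 0.9272 = 42.650 m

42.7 m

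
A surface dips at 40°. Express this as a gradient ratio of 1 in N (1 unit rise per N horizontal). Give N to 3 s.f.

1 : N means tan θ = 1/N, so N = 1/tan 40° = 1/0.8391

1 in 1.19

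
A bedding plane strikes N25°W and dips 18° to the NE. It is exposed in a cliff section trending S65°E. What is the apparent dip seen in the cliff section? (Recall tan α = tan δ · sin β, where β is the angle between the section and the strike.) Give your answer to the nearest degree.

12°

The section lies 40° from the strike.
tan α = tan 18° × sin 40° = 0.3249 × 0.6428 = 0.2089
apparent dip = arctan 0.2089 = 11.80°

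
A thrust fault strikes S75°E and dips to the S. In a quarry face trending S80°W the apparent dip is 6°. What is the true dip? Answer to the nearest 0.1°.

14.0°

The section is 25° from the strike.
tan δ = tan α / sin β = tan 6° / sin 25° = 0.1051 / 0.4226 = 0.2487
true dip = arctan 0.2487 = 13.97°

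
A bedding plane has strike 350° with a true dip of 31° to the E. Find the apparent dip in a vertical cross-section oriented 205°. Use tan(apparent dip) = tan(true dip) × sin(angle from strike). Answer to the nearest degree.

The strike is 350° and the section trends 205°; the acute angle between them is β = 35°.
tan α = tan 31° × sin 35° = 0.6009 × 0.5736 = 0.3446
α = arctan(0.3446) = 19.02°

19°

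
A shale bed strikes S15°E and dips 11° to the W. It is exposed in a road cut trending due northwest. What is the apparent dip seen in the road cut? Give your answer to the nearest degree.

The section lies 30° from the strike.
tan α = tan 11° × sin 30° = 0.1944 × 0.5000 = 0.0972
apparent dip = arctan 0.0972 = 5.55°

6°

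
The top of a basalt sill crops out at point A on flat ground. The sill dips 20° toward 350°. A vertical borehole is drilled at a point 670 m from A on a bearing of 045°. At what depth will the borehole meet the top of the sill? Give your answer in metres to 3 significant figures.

140 m

The hole lies 55° from the dip direction, so the down-dip offset is 670 × cos 55° = 384.30 m.
Depth = down-dip offset × tan(dip) = 384.30 × tan 20° = 384.30 × 0.3640
Depth = 139.87 m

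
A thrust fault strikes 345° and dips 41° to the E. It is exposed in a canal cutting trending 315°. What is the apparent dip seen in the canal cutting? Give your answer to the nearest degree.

23°

The strike is 345° and the section trends 315°; the acute angle between them is β = 30°.
tan(apparent dip) = tan 41° · sin 30° = 0.4346
apparent dip = arctan 0.4346 = 23.49°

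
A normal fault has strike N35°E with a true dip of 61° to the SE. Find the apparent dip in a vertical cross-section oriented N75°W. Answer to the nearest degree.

Angle between strike (N35°E) and section (N75°W): β = 70°.
tan α = tan 61° × sin 70° = 1.8040 × 0.9397 = 1.6953
α = arctan(1.6953) = 59.46°

59°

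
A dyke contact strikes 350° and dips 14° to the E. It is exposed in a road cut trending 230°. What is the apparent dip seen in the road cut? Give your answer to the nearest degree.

12°

Angle between strike (350°) and section (230°): β = 60°.
tan(apparent dip) = tan 14° · sin 60° = 0.2159
α = arctan(0.2159) = 12.18°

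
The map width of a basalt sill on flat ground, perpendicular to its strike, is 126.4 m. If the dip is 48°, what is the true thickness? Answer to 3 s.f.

93.9 m

True thickness t = w · sin(dip) = 126.4 × sin 48°
t = 126.4 × 0.7431 = 93.934 m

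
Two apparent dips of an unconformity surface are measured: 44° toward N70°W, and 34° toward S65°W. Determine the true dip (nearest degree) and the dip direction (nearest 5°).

true dip 44°, dip direction 290°

Represent each trace as a vector plunging at its apparent dip toward its trend (east-north-up frame): v₁ = (-0.676, 0.246, -0.695), v₂ = (-0.751, -0.350, -0.559).
Cross product v₁ × v₂ gives the pole to the plane: n ∝ (-0.381, 0.144, 0.422).
tan δ = √(n_x²+n_y²)/n_z = 0.407/0.422, so δ = 44.0°.
Dip direction = atan2(-0.381, 0.144) = 291° (azimuth of n's horizontal projection).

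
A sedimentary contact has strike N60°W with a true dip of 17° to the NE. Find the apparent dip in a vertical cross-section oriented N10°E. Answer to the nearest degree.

Angle between strike (N60°W) and section (N10°E): β = 70°.
tan(apparent dip) = tan 17° · sin 70° = 0.2873
apparent dip = arctan 0.2873 = 16.03°

16°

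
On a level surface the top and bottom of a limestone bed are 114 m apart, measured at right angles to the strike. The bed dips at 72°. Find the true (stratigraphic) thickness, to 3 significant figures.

True thickness t = w · sin(dip) = 114 × sin 72°
t = 114 × 0.9511 = 108.420 m

108 m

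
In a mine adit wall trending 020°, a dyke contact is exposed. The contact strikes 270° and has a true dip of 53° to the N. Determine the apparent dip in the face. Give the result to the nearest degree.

51°

The strike is 270° and the section trends 020°; the acute angle between them is β = 70°.
tan α = tan 53° × sin 70° = 1.3270 × 0.9397 = 1.2470
apparent dip = arctan 1.2470 = 51.27°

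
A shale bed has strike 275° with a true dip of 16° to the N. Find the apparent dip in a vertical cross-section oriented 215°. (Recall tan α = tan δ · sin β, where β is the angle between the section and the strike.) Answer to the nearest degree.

The section lies 60° from the strike.
tan α = tan 16° × sin 60° = 0.2867 × 0.8660 = 0.2483
apparent dip = arctan 0.2483 = 13.95°

14°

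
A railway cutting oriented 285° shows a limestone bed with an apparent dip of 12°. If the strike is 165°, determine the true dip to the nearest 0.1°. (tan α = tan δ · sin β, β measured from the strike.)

13.8°

β = acute angle between strike 165° and section 285° = 60°.
tan δ = tan α / sin β = tan 12° / sin 60° = 0.2126 / 0.8660 = 0.2454
true dip = arctan 0.2454 = 13.79°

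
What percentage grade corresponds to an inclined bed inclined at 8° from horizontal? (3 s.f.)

14.1%

grade % = 100 × tan 8° = 100 × 0.1405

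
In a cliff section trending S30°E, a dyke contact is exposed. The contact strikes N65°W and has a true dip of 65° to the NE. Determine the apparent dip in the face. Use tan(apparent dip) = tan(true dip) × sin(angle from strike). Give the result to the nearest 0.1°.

The strike is N65°W and the section trends S30°E; the acute angle between them is β = 35°.
tan(apparent dip) = tan 65° · sin 35° = 1.2300
α = arctan(1.2300) = 50.89°

50.9°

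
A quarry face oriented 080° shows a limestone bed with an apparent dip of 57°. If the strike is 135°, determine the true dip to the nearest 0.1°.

The section is 55° from the strike.
tan(true dip) = tan 57° / sin 55° = 1.8798
δ = arctan(1.8798) = 61.99°

62.0°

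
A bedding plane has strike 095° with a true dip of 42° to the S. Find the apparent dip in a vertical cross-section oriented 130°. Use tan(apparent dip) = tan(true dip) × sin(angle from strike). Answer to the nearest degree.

The section lies 35° from the strike.
tan α = tan 42° × sin 35° = 0.9004 × 0.5736 = 0.5165
apparent dip = arctan 0.5165 = 27.31°

27°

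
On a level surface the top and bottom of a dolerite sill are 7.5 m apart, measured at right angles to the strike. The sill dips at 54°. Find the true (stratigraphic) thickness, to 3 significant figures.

True thickness t = w · sin(dip) = 7.5 × sin 54°
t = 7.5 × 0.8090 = 6.068 m

6.07 m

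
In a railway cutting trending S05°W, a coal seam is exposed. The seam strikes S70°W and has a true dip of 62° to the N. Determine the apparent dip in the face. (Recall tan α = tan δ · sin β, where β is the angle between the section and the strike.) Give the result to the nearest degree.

60°

The strike is S70°W and the section trends S05°W; the acute angle between them is β = 65°.
tan(apparent dip) = tan 62° · sin 65° = 1.7045
α = arctan(1.7045) = 59.60°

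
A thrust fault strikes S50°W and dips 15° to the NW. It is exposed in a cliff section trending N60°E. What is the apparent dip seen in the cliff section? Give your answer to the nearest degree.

The section lies 10° from the strike.
tan α = tan 15° × sin 10° = 0.2679 × 0.1736 = 0.0465
α = arctan(0.0465) = 2.66°

3°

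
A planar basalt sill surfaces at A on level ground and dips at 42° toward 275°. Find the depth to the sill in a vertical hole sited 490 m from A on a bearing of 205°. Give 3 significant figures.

The hole lies 70° from the dip direction, so the down-dip offset is 490 × cos 70° = 167.59 m.
Depth = down-dip offset × tan(dip) = 167.59 × tan 42° = 167.59 × 0.9004
Depth = 150.90 m

151 m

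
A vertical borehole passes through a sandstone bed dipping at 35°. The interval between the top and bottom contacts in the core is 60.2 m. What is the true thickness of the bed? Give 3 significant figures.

True thickness t = h · cos(dip) = 60.2 × cos 35°
t = 60.2 × 0.8192 = 49.313 m

49.3 m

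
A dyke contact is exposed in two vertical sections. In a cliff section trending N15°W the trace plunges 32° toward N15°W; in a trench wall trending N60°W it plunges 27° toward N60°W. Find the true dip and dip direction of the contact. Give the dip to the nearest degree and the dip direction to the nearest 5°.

Represent each trace as a vector plunging at its apparent dip toward its trend (east-north-up frame): v₁ = (-0.219, 0.819, -0.530), v₂ = (-0.772, 0.446, -0.454).
Cross product v₁ × v₂ gives the pole to the plane: n ∝ (-0.136, 0.309, 0.534).
True dip = arccos(n_z / |n|) = arccos(0.8453) = 32.3°.
The horizontal component of n points toward azimuth atan2(n_x, n_y) = 336°, the dip direction.

true dip 32°, dip direction 335°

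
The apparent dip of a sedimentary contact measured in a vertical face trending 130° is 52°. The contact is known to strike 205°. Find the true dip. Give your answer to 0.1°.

β = acute angle between strike 205° and section 130° = 75°.
tan(true dip) = tan 52° / sin 75° = 1.3251
δ = arctan(1.3251) = 52.96°

53.0°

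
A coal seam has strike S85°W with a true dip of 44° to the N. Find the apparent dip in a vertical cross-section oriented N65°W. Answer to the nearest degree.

26°

The strike is S85°W and the section trends N65°W; the acute angle between them is β = 30°.
tan(apparent dip) = tan 44° · sin 30° = 0.4828
apparent dip = arctan 0.4828 = 25.77°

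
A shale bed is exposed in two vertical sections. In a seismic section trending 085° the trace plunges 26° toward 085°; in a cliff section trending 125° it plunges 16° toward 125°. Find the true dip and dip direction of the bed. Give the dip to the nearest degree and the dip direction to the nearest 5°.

true dip 27°, dip direction 070°

Each apparent-dip line lies in the plane. As unit vectors (x east, y north, z up), v₁ plunges 26°→085° and v₂ plunges 16°→125°.
n = v₁ × v₂ = (0.263, 0.098, 0.555) (taken with n_z > 0).
True dip = arccos(n_z / |n|) = arccos(0.8922) = 26.8°.
The horizontal component of n points toward azimuth atan2(n_x, n_y) = 70°, the dip direction.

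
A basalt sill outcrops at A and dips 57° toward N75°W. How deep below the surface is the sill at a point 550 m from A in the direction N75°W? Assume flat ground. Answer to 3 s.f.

847 m

The hole is directly down-dip from the outcrop, so the down-dip offset is 550 m.
Depth = down-dip offset × tan(dip) = 550.00 × tan 57° = 550.00 × 1.5399
Depth = 846.93 m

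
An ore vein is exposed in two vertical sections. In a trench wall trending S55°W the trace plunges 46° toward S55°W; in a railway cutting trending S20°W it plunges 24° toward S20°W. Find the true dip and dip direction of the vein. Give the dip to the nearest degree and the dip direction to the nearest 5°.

Represent each trace as a vector plunging at its apparent dip toward its trend (east-north-up frame): v₁ = (-0.569, -0.398, -0.719), v₂ = (-0.312, -0.858, -0.407).
The plane normal is n = v₁ × v₂ ∝ (-0.455, -0.007, 0.364).
Dip δ = arctan(|n_h|/n_z) = arctan(0.456/0.364) = 51.4°.
The horizontal component of n points toward azimuth atan2(n_x, n_y) = 269°, the dip direction.

true dip 51°, dip direction 270°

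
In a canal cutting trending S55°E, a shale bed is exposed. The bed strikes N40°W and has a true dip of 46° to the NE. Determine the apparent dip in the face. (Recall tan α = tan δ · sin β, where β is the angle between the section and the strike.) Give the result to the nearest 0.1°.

15.0°

The strike is N40°W and the section trends S55°E; the acute angle between them is β = 15°.
tan(apparent dip) = tan 46° · sin 15° = 0.2680
apparent dip = arctan 0.2680 = 15.00°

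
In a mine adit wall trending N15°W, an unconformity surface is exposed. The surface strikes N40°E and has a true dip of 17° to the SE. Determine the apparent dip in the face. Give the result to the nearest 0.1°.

Angle between strike (N40°E) and section (N15°W): β = 55°.
tan(apparent dip) = tan 17° · sin 55° = 0.2504
apparent dip = arctan 0.2504 = 14.06°

14.1°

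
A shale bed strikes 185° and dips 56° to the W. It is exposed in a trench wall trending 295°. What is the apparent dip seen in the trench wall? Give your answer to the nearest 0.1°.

54.3°

The strike is 185° and the section trends 295°; the acute angle between them is β = 70°.
tan α = tan 56° × sin 70° = 1.4826 × 0.9397 = 1.3932
apparent dip = arctan 1.3932 = 54.33°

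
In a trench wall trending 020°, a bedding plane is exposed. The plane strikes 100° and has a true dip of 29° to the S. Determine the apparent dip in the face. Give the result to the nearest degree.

29°

The section lies 80° from the strike.
tan α = tan 29° × sin 80° = 0.5543 × 0.9848 = 0.5459
α = arctan(0.5459) = 28.63°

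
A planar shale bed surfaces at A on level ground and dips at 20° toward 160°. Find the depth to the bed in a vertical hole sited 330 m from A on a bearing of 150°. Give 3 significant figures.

118 m

The hole lies 10° from the dip direction, so the down-dip offset is 330 × cos 10° = 324.99 m.
Depth = down-dip offset × tan(dip) = 324.99 × tan 20° = 324.99 × 0.3640
Depth = 118.29 m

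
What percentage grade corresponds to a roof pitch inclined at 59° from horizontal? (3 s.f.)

grade % = 100 × tan 59° = 100 × 1.6643

166%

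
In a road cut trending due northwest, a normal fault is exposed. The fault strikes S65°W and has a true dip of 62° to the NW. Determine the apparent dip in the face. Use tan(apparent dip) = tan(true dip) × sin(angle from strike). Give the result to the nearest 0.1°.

60.5°

The section lies 70° from the strike.
tan(apparent dip) = tan 62° · sin 70° = 1.7673
apparent dip = arctan 1.7673 = 60.50°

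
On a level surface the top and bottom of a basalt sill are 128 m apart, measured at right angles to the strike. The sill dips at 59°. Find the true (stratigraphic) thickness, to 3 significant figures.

110 m

True thickness t = w · sin(dip) = 128 × sin 59°
t = 128 × 0.8572 = 109.717 m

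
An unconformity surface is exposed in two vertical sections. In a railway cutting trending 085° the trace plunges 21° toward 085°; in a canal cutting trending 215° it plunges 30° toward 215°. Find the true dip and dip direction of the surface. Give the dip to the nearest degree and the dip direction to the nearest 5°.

true dip 49°, dip direction 155°

Each apparent-dip line lies in the plane. As unit vectors (x east, y north, z up), v₁ plunges 21°→085° and v₂ plunges 30°→215°.
n = v₁ × v₂ = (0.295, -0.643, 0.619) (taken with n_z > 0).
tan δ = √(n_x²+n_y²)/n_z = 0.707/0.619, so δ = 48.8°.
The horizontal component of n points toward azimuth atan2(n_x, n_y) = 155°, the dip direction.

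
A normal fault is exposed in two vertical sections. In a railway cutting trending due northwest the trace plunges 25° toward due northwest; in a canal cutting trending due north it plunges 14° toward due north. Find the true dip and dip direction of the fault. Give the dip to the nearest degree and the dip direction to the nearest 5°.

true dip 26°, dip direction 300°

Represent each trace as a vector plunging at its apparent dip toward its trend (east-north-up frame): v₁ = (-0.641, 0.641, -0.423), v₂ = (0.000, 0.970, -0.242).
The plane normal is n = v₁ × v₂ ∝ (-0.255, 0.155, 0.622).
True dip = arccos(n_z / |n|) = arccos(0.9015) = 25.6°.
The horizontal component of n points toward azimuth atan2(n_x, n_y) = 301°, the dip direction.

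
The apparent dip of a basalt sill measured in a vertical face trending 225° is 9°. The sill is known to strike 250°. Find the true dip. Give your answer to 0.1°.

The section is 25° from the strike.
tan(true dip) = tan 9° / sin 25° = 0.3748
δ = arctan(0.3748) = 20.54°

20.5°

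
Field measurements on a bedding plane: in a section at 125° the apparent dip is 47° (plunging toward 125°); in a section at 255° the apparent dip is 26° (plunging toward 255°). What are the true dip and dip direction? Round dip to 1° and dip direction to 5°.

true dip 62°, dip direction 180°

Each apparent-dip line lies in the plane. As unit vectors (x east, y north, z up), v₁ plunges 47°→125° and v₂ plunges 26°→255°.
n = v₁ × v₂ = (-0.001, -0.880, 0.470) (taken with n_z > 0).
True dip = arccos(n_z / |n|) = arccos(0.4708) = 61.9°.
Dip direction = atan2(-0.001, -0.880) = 180° (azimuth of n's horizontal projection).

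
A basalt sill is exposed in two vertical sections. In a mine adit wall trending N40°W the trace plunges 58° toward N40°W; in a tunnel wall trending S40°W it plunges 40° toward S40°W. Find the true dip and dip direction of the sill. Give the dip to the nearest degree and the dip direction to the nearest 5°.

true dip 63°, dip direction 285°

The two traces are lines in the plane: v₁ = (sin 320°·cos 58°, cos 320°·cos 58°, −sin 58°), v₂ = (sin 220°·cos 40°, cos 220°·cos 40°, −sin 40°).
Cross product v₁ × v₂ gives the pole to the plane: n ∝ (-0.759, 0.199, 0.400).
tan δ = √(n_x²+n_y²)/n_z = 0.784/0.400, so δ = 63.0°.
Dip direction = azimuth of (n_x, n_y) = atan2(-0.759, 0.199) = 285°.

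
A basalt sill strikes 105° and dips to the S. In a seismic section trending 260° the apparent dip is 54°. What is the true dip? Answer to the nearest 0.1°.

β = acute angle between strike 105° and section 260° = 25°.
tan δ = tan α / sin β = tan 54° / sin 25° = 1.3764 / 0.4226 = 3.2568
true dip = arctan 3.2568 = 72.93°

72.9°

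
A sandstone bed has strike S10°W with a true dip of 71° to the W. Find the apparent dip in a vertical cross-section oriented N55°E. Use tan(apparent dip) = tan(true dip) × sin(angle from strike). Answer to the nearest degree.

The section lies 45° from the strike.
tan(apparent dip) = tan 71° · sin 45° = 2.0536
α = arctan(2.0536) = 64.04°

64°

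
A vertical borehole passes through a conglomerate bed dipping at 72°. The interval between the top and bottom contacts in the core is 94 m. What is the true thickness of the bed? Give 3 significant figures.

True thickness t = h · cos(dip) = 94 × cos 72°
t = 94 × 0.3090 = 29.048 m

29.0 m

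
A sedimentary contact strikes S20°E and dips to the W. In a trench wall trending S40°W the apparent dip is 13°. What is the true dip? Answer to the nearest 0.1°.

14.9°

β = acute angle between strike S20°E and section S40°W = 60°.
tan(true dip) = tan 13° / sin 60° = 0.2666
true dip = arctan 0.2666 = 14.93°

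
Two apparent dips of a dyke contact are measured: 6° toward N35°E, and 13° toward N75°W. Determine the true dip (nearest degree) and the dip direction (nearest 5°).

The two traces are lines in the plane: v₁ = (sin 35°·cos 6°, cos 35°·cos 6°, −sin 6°), v₂ = (sin 285°·cos 13°, cos 285°·cos 13°, −sin 13°).
Cross product v₁ × v₂ gives the pole to the plane: n ∝ (-0.157, 0.227, 0.911).
True dip = arccos(n_z / |n|) = arccos(0.9571) = 16.8°.
Dip direction = atan2(-0.157, 0.227) = 325° (azimuth of n's horizontal projection).

true dip 17°, dip direction 325°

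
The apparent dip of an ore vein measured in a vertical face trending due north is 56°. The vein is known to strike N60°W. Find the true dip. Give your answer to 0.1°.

β = acute angle between strike N60°W and section due north = 60°.
tan(true dip) = tan 56° / sin 60° = 1.7119
true dip = arctan 1.7119 = 59.71°

59.7°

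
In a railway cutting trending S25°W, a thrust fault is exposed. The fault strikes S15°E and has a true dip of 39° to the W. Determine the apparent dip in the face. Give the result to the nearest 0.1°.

The strike is S15°E and the section trends S25°W; the acute angle between them is β = 40°.
tan α = tan 39° × sin 40° = 0.8098 × 0.6428 = 0.5205
α = arctan(0.5205) = 27.50°

27.5°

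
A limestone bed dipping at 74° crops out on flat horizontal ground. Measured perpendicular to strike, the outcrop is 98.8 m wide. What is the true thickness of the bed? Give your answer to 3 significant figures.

95.0 m

True thickness t = w · sin(dip) = 98.8 × sin 74°
t = 98.8 × 0.9613 = 94.973 m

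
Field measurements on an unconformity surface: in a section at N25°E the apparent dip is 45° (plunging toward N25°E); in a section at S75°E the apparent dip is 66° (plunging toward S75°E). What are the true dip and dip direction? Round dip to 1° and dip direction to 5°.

true dip 67°, dip direction 090°

The two traces are lines in the plane: v₁ = (sin 25°·cos 45°, cos 25°·cos 45°, −sin 45°), v₂ = (sin 105°·cos 66°, cos 105°·cos 66°, −sin 66°).
n = v₁ × v₂ = (0.660, 0.005, 0.283) (taken with n_z > 0).
True dip = arccos(n_z / |n|) = arccos(0.3944) = 66.8°.
The horizontal component of n points toward azimuth atan2(n_x, n_y) = 90°, the dip direction.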